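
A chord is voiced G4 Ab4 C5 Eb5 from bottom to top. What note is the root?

Reordering G, Ab, C, Eb into stacked thirds gives Ab–C–Eb–G; the bottom of that stack, Ab, is the root.

Ab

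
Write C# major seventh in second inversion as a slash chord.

Second inversion of C# major seventh has the fifth (G#) in the bass. As a slash chord: C#maj7/G#.

C#maj7/G#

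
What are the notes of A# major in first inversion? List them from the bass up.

C##, E#, A#

A# major is A#–C##–E#. First inversion puts the third (C##) in the bass, with the remaining tones above: C##, E#, A#.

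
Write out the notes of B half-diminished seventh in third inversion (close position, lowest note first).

The chord tones are B–D–F–A. With the seventh (A) lowest for third inversion: A, B, D, F.

A, B, D, F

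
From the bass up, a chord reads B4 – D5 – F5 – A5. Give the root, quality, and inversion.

B half-diminished seventh, root position

The distinct note names are B, D, F, A. Stacked in thirds they read B–D–F–A, which is a half-diminished seventh chord on B.
The lowest note is B, the root of the chord, so this is root position (figured bass 7).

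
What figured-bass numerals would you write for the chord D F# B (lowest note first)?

6

The notes D, F#, B stack in thirds as B–D–F# — a B minor triad. The bass D is the third, so this is first inversion: figured 6.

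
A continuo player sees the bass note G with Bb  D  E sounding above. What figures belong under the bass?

6/5

The notes G, Bb, D, E stack in thirds as E–G–Bb–D — an E half-diminished seventh chord. The bass G is the third, so this is first inversion: figured 6/5.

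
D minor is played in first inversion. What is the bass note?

The third of D minor (D–F–A) is F; that is the bass in first inversion.

F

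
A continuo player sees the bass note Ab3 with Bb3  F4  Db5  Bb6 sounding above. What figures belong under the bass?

4/2

The notes Ab, Bb, F, Db stack in thirds as Bb–Db–F–Ab — a Bb minor seventh chord. The bass Ab is the seventh, so this is third inversion: figured 4/2.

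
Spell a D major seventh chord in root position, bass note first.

D, F#, A, C#

The chord tones are D–F#–A–C#. With the root (D) lowest for root position: D, F#, A, C#.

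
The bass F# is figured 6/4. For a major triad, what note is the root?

B

The figures 6/4 mean the fifth of the chord is in the bass. If F# is the fifth of a major triad, the root is B (chord tones B–D#–F#).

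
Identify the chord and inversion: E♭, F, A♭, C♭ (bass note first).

Reducing to letter names: Eb, F, Ab, Cb. These stack in thirds as F–Ab–Cb–Eb — an F half-diminished seventh chord.
With the seventh (Eb) in the bass, the chord is in third inversion (figured bass 4/2).

F half-diminished seventh, third inversion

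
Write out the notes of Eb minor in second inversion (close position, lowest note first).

The chord tones are Eb–Gb–Bb. With the fifth (Bb) lowest for second inversion: Bb, Eb, Gb.

Bb, Eb, Gb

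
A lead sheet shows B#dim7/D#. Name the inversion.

first inversion

B#dim7/D# means B# diminished seventh with D# in the bass. D# is the third of B# diminished seventh (B#–D#–F#–A), so this is first inversion.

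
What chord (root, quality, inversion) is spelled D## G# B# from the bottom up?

The distinct note names are D##, G#, B#. Stacked in thirds they read G#–B#–D##, which is an augmented triad on G#.
D## is the fifth of G# augmented; fifth in the bass means second inversion (figured bass 6/4).

G# augmented, second inversion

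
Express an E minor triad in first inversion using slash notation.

Em/G

First inversion of E minor has the third (G) in the bass. As a slash chord: Em/G.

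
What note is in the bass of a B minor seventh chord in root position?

In root position the root is lowest. For B minor seventh (B–D–F#–A) that is B.

B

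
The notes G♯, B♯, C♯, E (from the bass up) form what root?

C#

The distinct letter names are G#, B#, C#, E. Arranged as a stack of thirds they read C#–E–G#–B#, so C# is the root (a C# minor-major seventh chord).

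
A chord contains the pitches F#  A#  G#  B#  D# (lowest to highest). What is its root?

G#

Reordering F#, A#, G#, B#, D# into stacked thirds gives G#–B#–D#–F#–A#; the bottom of that stack, G#, is the root.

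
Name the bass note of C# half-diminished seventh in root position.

C#

C# half-diminished seventh is C#–E–G–B. Root position places the root in the bass: C#.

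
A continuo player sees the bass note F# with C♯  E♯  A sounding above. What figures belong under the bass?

7

The notes F#, C#, E#, A stack in thirds as F#–A–C#–E# — an F# minor-major seventh chord. The bass F# is the root, so this is root position: figured 7.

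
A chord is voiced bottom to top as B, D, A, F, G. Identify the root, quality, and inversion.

G dominant ninth, first inversion

The distinct note names are B, D, A, F, G. Stacked in thirds they read G–B–D–F–A, which is a dominant ninth chord on G.
B is the third of G dominant ninth; third in the bass means first inversion.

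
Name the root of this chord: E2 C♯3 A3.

Reordering E, C#, A into stacked thirds gives A–C#–E; the bottom of that stack, A, is the root.

A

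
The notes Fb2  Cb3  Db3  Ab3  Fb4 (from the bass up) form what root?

Reordering Fb, Cb, Db, Ab into stacked thirds gives Db–Fb–Ab–Cb; the bottom of that stack, Db, is the root.

Db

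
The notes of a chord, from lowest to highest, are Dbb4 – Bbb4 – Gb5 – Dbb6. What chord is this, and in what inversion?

Gb diminished, second inversion

The pitch classes Dbb, Bbb, Gb arrange in thirds as Gb–Bbb–Dbb: a Gb diminished triad.
The lowest note is Dbb, the fifth of the chord, so this is second inversion (figured bass 6/4).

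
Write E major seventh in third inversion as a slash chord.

Third inversion of E major seventh has the seventh (D#) in the bass. As a slash chord: Emaj7/D#.

Emaj7/D#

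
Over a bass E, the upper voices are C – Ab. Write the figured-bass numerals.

6/4

The notes E, C, Ab stack in thirds as Ab–C–E — an Ab augmented triad. The bass E is the fifth, so this is second inversion: figured 6/4.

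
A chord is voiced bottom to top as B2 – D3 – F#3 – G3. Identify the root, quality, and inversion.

The pitch classes B, D, F#, G arrange in thirds as G–B–D–F#: a G major seventh chord.
B is the third of G major seventh; third in the bass means first inversion (figured bass 6/5).

G major seventh, first inversion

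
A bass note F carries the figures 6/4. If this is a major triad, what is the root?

Bb

The figures 6/4 mean the fifth of the chord is in the bass. If F is the fifth of a major triad, the root is Bb (chord tones Bb–D–F).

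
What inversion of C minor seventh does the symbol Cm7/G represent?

second inversion

Cm7/G means C minor seventh with G in the bass. G is the fifth of C minor seventh (C–Eb–G–Bb), so this is second inversion.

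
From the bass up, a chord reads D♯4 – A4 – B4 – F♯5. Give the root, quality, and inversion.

B dominant seventh, first inversion

The distinct note names are D#, A, B, F#. Stacked in thirds they read B–D#–F#–A, which is a dominant seventh chord on B.
D# is the third of B dominant seventh; third in the bass means first inversion (figured bass 6/5).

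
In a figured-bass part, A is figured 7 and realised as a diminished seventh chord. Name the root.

A

The figures 7 mean the root of the chord is in the bass. If A is the root of a diminished seventh chord, the root is A (chord tones A–C–Eb–Gb).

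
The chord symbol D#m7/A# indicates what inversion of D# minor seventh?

second inversion

D#m7/A# means D# minor seventh with A# in the bass. A# is the fifth of D# minor seventh (D#–F#–A#–C#), so this is second inversion.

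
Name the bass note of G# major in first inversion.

In first inversion the third is lowest. For G# major (G#–B#–D#) that is B#.

B#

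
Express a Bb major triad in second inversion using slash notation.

Bbmaj/F

Second inversion of Bb major has the fifth (F) in the bass. As a slash chord: Bbmaj/F.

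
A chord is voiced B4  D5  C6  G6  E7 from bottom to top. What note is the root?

C

B, D, C, G, E are the tones of a C major ninth chord (C–E–G–B–D), making C the root.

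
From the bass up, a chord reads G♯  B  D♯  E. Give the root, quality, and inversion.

The pitch classes G#, B, D#, E arrange in thirds as E–G#–B–D#: an E major seventh chord.
G# is the third of E major seventh; third in the bass means first inversion (figured bass 6/5).

E major seventh, first inversion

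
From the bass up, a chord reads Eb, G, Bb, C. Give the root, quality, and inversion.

Reducing to letter names: Eb, G, Bb, C. These stack in thirds as C–Eb–G–Bb — a C minor seventh chord.
Eb is the third of C minor seventh; third in the bass means first inversion (figured bass 6/5).

C minor seventh, first inversion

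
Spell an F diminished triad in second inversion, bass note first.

Cb, F, Ab

Spelling F diminished: F–Ab–Cb. In second inversion the fifth is bass, giving Cb, F, Ab from the bottom.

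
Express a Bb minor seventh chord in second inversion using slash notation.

Bbm7/F

Second inversion of Bb minor seventh has the fifth (F) in the bass. As a slash chord: Bbm7/F.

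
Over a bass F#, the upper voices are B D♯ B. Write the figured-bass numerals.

6/4

The notes F#, B, D# stack in thirds as B–D#–F# — a B major triad. The bass F# is the fifth, so this is second inversion: figured 6/4.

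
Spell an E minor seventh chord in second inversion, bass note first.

Spelling E minor seventh: E–G–B–D. In second inversion the fifth is bass, giving B, D, E, G from the bottom.

B, D, E, G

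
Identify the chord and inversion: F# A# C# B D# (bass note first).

B major ninth, second inversion

The distinct note names are F#, A#, C#, B, D#. Stacked in thirds they read B–D#–F#–A#–C#, which is a major ninth chord on B.
With the fifth (F#) in the bass, the chord is in second inversion.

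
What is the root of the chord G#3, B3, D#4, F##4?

Reordering G#, B, D#, F## into stacked thirds gives G#–B–D#–F##; the bottom of that stack, G#, is the root.

G#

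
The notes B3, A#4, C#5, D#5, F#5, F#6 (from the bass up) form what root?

B

B, A#, C#, D#, F# are the tones of a B major ninth chord (B–D#–F#–A#–C#), making B the root.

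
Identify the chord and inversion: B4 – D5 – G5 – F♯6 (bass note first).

G major seventh, first inversion

The distinct note names are B, D, G, F#. Stacked in thirds they read G–B–D–F#, which is a major seventh chord on G.
The lowest note is B, the third of the chord, so this is first inversion (figured bass 6/5).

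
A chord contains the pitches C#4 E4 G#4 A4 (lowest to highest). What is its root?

The distinct letter names are C#, E, G#, A. Arranged as a stack of thirds they read A–C#–E–G#, so A is the root (an A major seventh chord).

A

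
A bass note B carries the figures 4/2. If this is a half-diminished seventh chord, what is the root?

The figures 4/2 mean the seventh of the chord is in the bass. If B is the seventh of a half-diminished seventh chord, the root is C# (chord tones C#–E–G–B).

C#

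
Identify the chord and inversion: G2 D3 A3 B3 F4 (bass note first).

G dominant ninth, root position

The pitch classes G, D, A, B, F arrange in thirds as G–B–D–F–A: a G dominant ninth chord.
The lowest note is G, the root of the chord, so this is root position.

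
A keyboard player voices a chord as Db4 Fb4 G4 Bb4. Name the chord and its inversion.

G diminished seventh, second inversion

Reducing to letter names: Db, Fb, G, Bb. These stack in thirds as G–Bb–Db–Fb — a G diminished seventh chord.
With the fifth (Db) in the bass, the chord is in second inversion (figured bass 4/3).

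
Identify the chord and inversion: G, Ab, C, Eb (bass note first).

The pitch classes G, Ab, C, Eb arrange in thirds as Ab–C–Eb–G: an Ab major seventh chord.
The lowest note is G, the seventh of the chord, so this is third inversion (figured bass 4/2).

Ab major seventh, third inversion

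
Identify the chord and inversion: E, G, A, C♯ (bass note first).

A dominant seventh, second inversion

The pitch classes E, G, A, C# arrange in thirds as A–C#–E–G: an A dominant seventh chord.
The lowest note is E, the fifth of the chord, so this is second inversion (figured bass 4/3).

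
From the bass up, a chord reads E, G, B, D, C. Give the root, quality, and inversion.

C major ninth, first inversion

Reducing to letter names: E, G, B, D, C. These stack in thirds as C–E–G–B–D — a C major ninth chord.
The lowest note is E, the third of the chord, so this is first inversion.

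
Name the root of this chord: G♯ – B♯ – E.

E

The distinct letter names are G#, B#, E. Arranged as a stack of thirds they read E–G#–B#, so E is the root (an E augmented triad).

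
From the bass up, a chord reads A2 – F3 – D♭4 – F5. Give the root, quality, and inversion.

The pitch classes A, F, Db arrange in thirds as Db–F–A: a Db augmented triad.
The lowest note is A, the fifth of the chord, so this is second inversion (figured bass 6/4).

Db augmented, second inversion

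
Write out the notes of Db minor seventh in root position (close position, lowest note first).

The chord tones are Db–Fb–Ab–Cb. With the root (Db) lowest for root position: Db, Fb, Ab, Cb.

Db, Fb, Ab, Cb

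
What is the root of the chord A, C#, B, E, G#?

The distinct letter names are A, C#, B, E, G#. Arranged as a stack of thirds they read A–C#–E–G#–B, so A is the root (an A major ninth chord).

A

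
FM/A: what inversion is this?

first inversion

FM/A means F major with A in the bass. A is the third of F major (F–A–C), so this is first inversion.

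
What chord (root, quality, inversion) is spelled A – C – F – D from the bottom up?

D minor seventh, second inversion

The pitch classes A, C, F, D arrange in thirds as D–F–A–C: a D minor seventh chord.
The lowest note is A, the fifth of the chord, so this is second inversion (figured bass 4/3).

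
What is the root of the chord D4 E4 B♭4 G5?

D, E, Bb, G are the tones of an E half-diminished seventh chord (E–G–Bb–D), making E the root.

E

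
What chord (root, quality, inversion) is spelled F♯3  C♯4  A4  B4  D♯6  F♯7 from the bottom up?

The pitch classes F#, C#, A, B, D# arrange in thirds as B–D#–F#–A–C#: a B dominant ninth chord.
The lowest note is F#, the fifth of the chord, so this is second inversion.

B dominant ninth, second inversion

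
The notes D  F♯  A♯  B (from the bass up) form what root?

B

The distinct letter names are D, F#, A#, B. Arranged as a stack of thirds they read B–D–F#–A#, so B is the root (a B minor-major seventh chord).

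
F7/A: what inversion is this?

F7/A means F dominant seventh with A in the bass. A is the third of F dominant seventh (F–A–C–Eb), so this is first inversion.

first inversion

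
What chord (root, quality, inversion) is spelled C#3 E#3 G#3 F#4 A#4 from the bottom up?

F# major ninth, second inversion

The distinct note names are C#, E#, G#, F#, A#. Stacked in thirds they read F#–A#–C#–E#–G#, which is a major ninth chord on F#.
C# is the fifth of F# major ninth; fifth in the bass means second inversion.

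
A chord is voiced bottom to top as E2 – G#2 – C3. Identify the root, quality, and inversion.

The pitch classes E, G#, C arrange in thirds as C–E–G#: a C augmented triad.
The lowest note is E, the third of the chord, so this is first inversion (figured bass 6).

C augmented, first inversion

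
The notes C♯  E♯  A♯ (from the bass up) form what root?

Reordering C#, E#, A# into stacked thirds gives A#–C#–E#; the bottom of that stack, A#, is the root.

A#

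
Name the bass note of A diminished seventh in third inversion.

The seventh of A diminished seventh (A–C–Eb–Gb) is Gb; that is the bass in third inversion.

Gb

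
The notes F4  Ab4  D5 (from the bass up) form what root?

The distinct letter names are F, Ab, D. Arranged as a stack of thirds they read D–F–Ab, so D is the root (a D diminished triad).

D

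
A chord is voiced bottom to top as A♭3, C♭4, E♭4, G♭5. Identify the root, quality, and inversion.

Ab minor seventh, root position

The pitch classes Ab, Cb, Eb, Gb arrange in thirds as Ab–Cb–Eb–Gb: an Ab minor seventh chord.
Ab is the root of Ab minor seventh; root in the bass means root position (figured bass 7).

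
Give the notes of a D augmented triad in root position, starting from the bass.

Spelling D augmented: D–F#–A#. In root position the root is bass, giving D, F#, A# from the bottom.

D, F#, A#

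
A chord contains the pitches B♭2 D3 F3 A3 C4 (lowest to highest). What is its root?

Bb, D, F, A, C are the tones of a Bb major ninth chord (Bb–D–F–A–C), making Bb the root.

Bb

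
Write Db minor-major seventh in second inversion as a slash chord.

Dbm(maj7)/Ab

Second inversion of Db minor-major seventh has the fifth (Ab) in the bass. As a slash chord: Dbm(maj7)/Ab.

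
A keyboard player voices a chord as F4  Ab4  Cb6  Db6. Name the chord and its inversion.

Db dominant seventh, first inversion

The distinct note names are F, Ab, Cb, Db. Stacked in thirds they read Db–F–Ab–Cb, which is a dominant seventh chord on Db.
With the third (F) in the bass, the chord is in first inversion (figured bass 6/5).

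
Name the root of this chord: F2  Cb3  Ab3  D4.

D

Reordering F, Cb, Ab, D into stacked thirds gives D–F–Ab–Cb; the bottom of that stack, D, is the root.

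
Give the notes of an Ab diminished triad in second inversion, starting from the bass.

Ebb, Ab, Cb

Ab diminished is Ab–Cb–Ebb. Second inversion puts the fifth (Ebb) in the bass, with the remaining tones above: Ebb, Ab, Cb.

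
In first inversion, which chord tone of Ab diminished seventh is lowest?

The third of Ab diminished seventh (Ab–Cb–Ebb–Gbb) is Cb; that is the bass in first inversion.

Cb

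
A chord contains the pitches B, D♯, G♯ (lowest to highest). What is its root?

G#

The distinct letter names are B, D#, G#. Arranged as a stack of thirds they read G#–B–D#, so G# is the root (a G# minor triad).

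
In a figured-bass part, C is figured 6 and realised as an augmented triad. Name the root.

The figures 6 mean the third of the chord is in the bass. If C is the third of an augmented triad, the root is Ab (chord tones Ab–C–E).

Ab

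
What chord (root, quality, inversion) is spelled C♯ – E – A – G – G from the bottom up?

Reducing to letter names: C#, E, A, G. These stack in thirds as A–C#–E–G — an A dominant seventh chord.
C# is the third of A dominant seventh; third in the bass means first inversion (figured bass 6/5).

A dominant seventh, first inversion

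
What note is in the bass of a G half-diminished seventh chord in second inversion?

In second inversion the fifth is lowest. For G half-diminished seventh (G–Bb–Db–F) that is Db.

Db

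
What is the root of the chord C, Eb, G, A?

A

Reordering C, Eb, G, A into stacked thirds gives A–C–Eb–G; the bottom of that stack, A, is the root.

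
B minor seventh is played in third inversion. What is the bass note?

The seventh of B minor seventh (B–D–F#–A) is A; that is the bass in third inversion.

A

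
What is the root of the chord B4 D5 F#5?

B

Reordering B, D, F# into stacked thirds gives B–D–F#; the bottom of that stack, B, is the root.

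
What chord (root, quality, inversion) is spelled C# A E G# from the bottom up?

A major seventh, first inversion

Reducing to letter names: C#, A, E, G#. These stack in thirds as A–C#–E–G# — an A major seventh chord.
The lowest note is C#, the third of the chord, so this is first inversion (figured bass 6/5).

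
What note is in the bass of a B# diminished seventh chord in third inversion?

B# diminished seventh is B#–D#–F#–A. Third inversion places the seventh in the bass: A.

A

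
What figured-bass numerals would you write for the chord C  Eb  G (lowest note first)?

The notes C, Eb, G stack in thirds as C–Eb–G — a C minor triad. The bass C is the root, so this is root position: figured 5/3.

5/3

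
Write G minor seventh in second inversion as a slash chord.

Gm7/D

Second inversion of G minor seventh has the fifth (D) in the bass. As a slash chord: Gm7/D.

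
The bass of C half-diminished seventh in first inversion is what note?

In first inversion the third is lowest. For C half-diminished seventh (C–Eb–Gb–Bb) that is Eb.

Eb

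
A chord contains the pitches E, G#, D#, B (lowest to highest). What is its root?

The distinct letter names are E, G#, D#, B. Arranged as a stack of thirds they read E–G#–B–D#, so E is the root (an E major seventh chord).

E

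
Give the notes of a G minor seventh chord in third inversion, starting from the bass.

F, G, Bb, D

Spelling G minor seventh: G–Bb–D–F. In third inversion the seventh is bass, giving F, G, Bb, D from the bottom.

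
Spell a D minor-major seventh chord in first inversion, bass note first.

Spelling D minor-major seventh: D–F–A–C#. In first inversion the third is bass, giving F, A, C#, D from the bottom.

F, A, C#, D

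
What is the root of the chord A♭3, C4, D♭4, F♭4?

Db

Reordering Ab, C, Db, Fb into stacked thirds gives Db–Fb–Ab–C; the bottom of that stack, Db, is the root.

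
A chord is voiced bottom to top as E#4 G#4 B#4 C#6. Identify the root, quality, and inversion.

C# major seventh, first inversion

The distinct note names are E#, G#, B#, C#. Stacked in thirds they read C#–E#–G#–B#, which is a major seventh chord on C#.
The lowest note is E#, the third of the chord, so this is first inversion (figured bass 6/5).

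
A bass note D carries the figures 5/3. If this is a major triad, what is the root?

D

The figures 5/3 mean the root of the chord is in the bass. If D is the root of a major triad, the root is D (chord tones D–F#–A).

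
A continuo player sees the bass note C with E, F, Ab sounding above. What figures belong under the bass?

4/3

The notes C, E, F, Ab stack in thirds as F–Ab–C–E — an F minor-major seventh chord. The bass C is the fifth, so this is second inversion: figured 4/3.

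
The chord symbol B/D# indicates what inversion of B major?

B/D# means B major with D# in the bass. D# is the third of B major (B–D#–F#), so this is first inversion.

first inversion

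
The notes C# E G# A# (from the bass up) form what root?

The distinct letter names are C#, E, G#, A#. Arranged as a stack of thirds they read A#–C#–E–G#, so A# is the root (an A# half-diminished seventh chord).

A#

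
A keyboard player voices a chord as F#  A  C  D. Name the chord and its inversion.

D dominant seventh, first inversion

Reducing to letter names: F#, A, C, D. These stack in thirds as D–F#–A–C — a D dominant seventh chord.
With the third (F#) in the bass, the chord is in first inversion (figured bass 6/5).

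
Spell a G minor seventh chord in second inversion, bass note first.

Spelling G minor seventh: G–Bb–D–F. In second inversion the fifth is bass, giving D, F, G, Bb from the bottom.

D, F, G, Bb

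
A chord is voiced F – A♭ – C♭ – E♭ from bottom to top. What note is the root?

F

The distinct letter names are F, Ab, Cb, Eb. Arranged as a stack of thirds they read F–Ab–Cb–Eb, so F is the root (an F half-diminished seventh chord).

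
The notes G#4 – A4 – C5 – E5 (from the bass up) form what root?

The distinct letter names are G#, A, C, E. Arranged as a stack of thirds they read A–C–E–G#, so A is the root (an A minor-major seventh chord).

A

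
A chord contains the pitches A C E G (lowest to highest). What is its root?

A

Reordering A, C, E, G into stacked thirds gives A–C–E–G; the bottom of that stack, A, is the root.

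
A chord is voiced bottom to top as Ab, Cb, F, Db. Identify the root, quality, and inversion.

Db dominant seventh, second inversion

Reducing to letter names: Ab, Cb, F, Db. These stack in thirds as Db–F–Ab–Cb — a Db dominant seventh chord.
Ab is the fifth of Db dominant seventh; fifth in the bass means second inversion (figured bass 4/3).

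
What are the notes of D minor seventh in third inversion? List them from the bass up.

Spelling D minor seventh: D–F–A–C. In third inversion the seventh is bass, giving C, D, F, A from the bottom.

C, D, F, A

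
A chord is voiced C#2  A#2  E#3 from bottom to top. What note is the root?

A#

Reordering C#, A#, E# into stacked thirds gives A#–C#–E#; the bottom of that stack, A#, is the root.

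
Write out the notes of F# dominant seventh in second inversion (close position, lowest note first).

C#, E, F#, A#

The chord tones are F#–A#–C#–E. With the fifth (C#) lowest for second inversion: C#, E, F#, A#.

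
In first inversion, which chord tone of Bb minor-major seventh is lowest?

Db

The third of Bb minor-major seventh (Bb–Db–F–A) is Db; that is the bass in first inversion.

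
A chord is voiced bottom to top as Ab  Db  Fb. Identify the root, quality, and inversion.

The pitch classes Ab, Db, Fb arrange in thirds as Db–Fb–Ab: a Db minor triad.
With the fifth (Ab) in the bass, the chord is in second inversion (figured bass 6/4).

Db minor, second inversion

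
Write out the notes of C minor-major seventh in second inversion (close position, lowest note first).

G, B, C, Eb

The chord tones are C–Eb–G–B. With the fifth (G) lowest for second inversion: G, B, C, Eb.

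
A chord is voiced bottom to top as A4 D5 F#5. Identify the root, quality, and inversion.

D major, second inversion

Reducing to letter names: A, D, F#. These stack in thirds as D–F#–A — a D major triad.
The lowest note is A, the fifth of the chord, so this is second inversion (figured bass 6/4).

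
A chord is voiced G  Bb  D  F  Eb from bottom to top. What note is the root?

Eb

G, Bb, D, F, Eb are the tones of an Eb major ninth chord (Eb–G–Bb–D–F), making Eb the root.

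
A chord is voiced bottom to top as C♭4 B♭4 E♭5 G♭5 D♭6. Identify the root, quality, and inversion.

Cb major ninth, root position

The distinct note names are Cb, Bb, Eb, Gb, Db. Stacked in thirds they read Cb–Eb–Gb–Bb–Db, which is a major ninth chord on Cb.
With the root (Cb) in the bass, the chord is in root position.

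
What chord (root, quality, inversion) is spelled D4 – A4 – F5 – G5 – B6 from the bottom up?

G dominant ninth, second inversion

The distinct note names are D, A, F, G, B. Stacked in thirds they read G–B–D–F–A, which is a dominant ninth chord on G.
With the fifth (D) in the bass, the chord is in second inversion.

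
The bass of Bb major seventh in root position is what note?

Bb

The root of Bb major seventh (Bb–D–F–A) is Bb; that is the bass in root position.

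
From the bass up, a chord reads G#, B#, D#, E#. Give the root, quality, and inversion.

The pitch classes G#, B#, D#, E# arrange in thirds as E#–G#–B#–D#: an E# minor seventh chord.
The lowest note is G#, the third of the chord, so this is first inversion (figured bass 6/5).

E# minor seventh, first inversion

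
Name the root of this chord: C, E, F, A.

Reordering C, E, F, A into stacked thirds gives F–A–C–E; the bottom of that stack, F, is the root.

F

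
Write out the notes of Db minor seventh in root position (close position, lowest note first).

Db, Fb, Ab, Cb

The chord tones are Db–Fb–Ab–Cb. With the root (Db) lowest for root position: Db, Fb, Ab, Cb.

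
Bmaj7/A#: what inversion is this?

Bmaj7/A# means B major seventh with A# in the bass. A# is the seventh of B major seventh (B–D#–F#–A#), so this is third inversion.

third inversion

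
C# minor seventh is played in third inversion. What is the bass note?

B

In third inversion the seventh is lowest. For C# minor seventh (C#–E–G#–B) that is B.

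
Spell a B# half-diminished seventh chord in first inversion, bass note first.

B# half-diminished seventh is B#–D#–F#–A#. First inversion puts the third (D#) in the bass, with the remaining tones above: D#, F#, A#, B#.

D#, F#, A#, B#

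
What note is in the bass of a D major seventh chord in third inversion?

C#

The seventh of D major seventh (D–F#–A–C#) is C#; that is the bass in third inversion.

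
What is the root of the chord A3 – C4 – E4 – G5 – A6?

A

Reordering A, C, E, G into stacked thirds gives A–C–E–G; the bottom of that stack, A, is the root.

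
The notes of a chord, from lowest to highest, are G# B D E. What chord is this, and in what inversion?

E dominant seventh, first inversion

Reducing to letter names: G#, B, D, E. These stack in thirds as E–G#–B–D — an E dominant seventh chord.
The lowest note is G#, the third of the chord, so this is first inversion (figured bass 6/5).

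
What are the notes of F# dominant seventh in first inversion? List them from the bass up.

Spelling F# dominant seventh: F#–A#–C#–E. In first inversion the third is bass, giving A#, C#, E, F# from the bottom.

A#, C#, E, F#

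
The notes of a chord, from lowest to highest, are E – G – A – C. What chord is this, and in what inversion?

A minor seventh, second inversion

The distinct note names are E, G, A, C. Stacked in thirds they read A–C–E–G, which is a minor seventh chord on A.
With the fifth (E) in the bass, the chord is in second inversion (figured bass 4/3).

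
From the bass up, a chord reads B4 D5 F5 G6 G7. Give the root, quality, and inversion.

The distinct note names are B, D, F, G. Stacked in thirds they read G–B–D–F, which is a dominant seventh chord on G.
The lowest note is B, the third of the chord, so this is first inversion (figured bass 6/5).

G dominant seventh, first inversion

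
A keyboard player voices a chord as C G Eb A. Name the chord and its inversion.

The pitch classes C, G, Eb, A arrange in thirds as A–C–Eb–G: an A half-diminished seventh chord.
With the third (C) in the bass, the chord is in first inversion (figured bass 6/5).

A half-diminished seventh, first inversion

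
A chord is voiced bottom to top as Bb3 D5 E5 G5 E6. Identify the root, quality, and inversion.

E half-diminished seventh, second inversion

The distinct note names are Bb, D, E, G. Stacked in thirds they read E–G–Bb–D, which is a half-diminished seventh chord on E.
Bb is the fifth of E half-diminished seventh; fifth in the bass means second inversion (figured bass 4/3).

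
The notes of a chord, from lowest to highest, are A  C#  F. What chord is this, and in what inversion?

F augmented, first inversion

Reducing to letter names: A, C#, F. These stack in thirds as F–A–C# — an F augmented triad.
A is the third of F augmented; third in the bass means first inversion (figured bass 6).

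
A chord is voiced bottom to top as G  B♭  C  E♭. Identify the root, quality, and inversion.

C minor seventh, second inversion

Reducing to letter names: G, Bb, C, Eb. These stack in thirds as C–Eb–G–Bb — a C minor seventh chord.
G is the fifth of C minor seventh; fifth in the bass means second inversion (figured bass 4/3).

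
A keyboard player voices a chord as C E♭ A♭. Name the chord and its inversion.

Ab major, first inversion

Reducing to letter names: C, Eb, Ab. These stack in thirds as Ab–C–Eb — an Ab major triad.
C is the third of Ab major; third in the bass means first inversion (figured bass 6).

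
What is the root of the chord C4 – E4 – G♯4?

C

C, E, G# are the tones of a C augmented triad (C–E–G#), making C the root.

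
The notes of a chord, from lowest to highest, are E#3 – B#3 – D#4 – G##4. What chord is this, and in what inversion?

The distinct note names are E#, B#, D#, G##. Stacked in thirds they read E#–G##–B#–D#, which is a dominant seventh chord on E#.
With the root (E#) in the bass, the chord is in root position (figured bass 7).

E# dominant seventh, root position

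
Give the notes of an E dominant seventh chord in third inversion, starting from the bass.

E dominant seventh is E–G#–B–D. Third inversion puts the seventh (D) in the bass, with the remaining tones above: D, E, G#, B.

D, E, G#, B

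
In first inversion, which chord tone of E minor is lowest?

G

E minor is E–G–B. First inversion places the third in the bass: G.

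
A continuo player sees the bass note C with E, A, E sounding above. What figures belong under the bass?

The notes C, E, A stack in thirds as A–C–E — an A minor triad. The bass C is the third, so this is first inversion: figured 6.

6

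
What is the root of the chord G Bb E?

G, Bb, E are the tones of an E diminished triad (E–G–Bb), making E the root.

E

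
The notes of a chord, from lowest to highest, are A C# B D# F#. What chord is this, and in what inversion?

The pitch classes A, C#, B, D#, F# arrange in thirds as B–D#–F#–A–C#: a B dominant ninth chord.
A is the seventh of B dominant ninth; seventh in the bass means third inversion.

B dominant ninth, third inversion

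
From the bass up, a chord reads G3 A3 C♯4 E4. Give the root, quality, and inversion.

A dominant seventh, third inversion

Reducing to letter names: G, A, C#, E. These stack in thirds as A–C#–E–G — an A dominant seventh chord.
The lowest note is G, the seventh of the chord, so this is third inversion (figured bass 4/2).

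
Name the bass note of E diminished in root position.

In root position the root is lowest. For E diminished (E–G–Bb) that is E.

E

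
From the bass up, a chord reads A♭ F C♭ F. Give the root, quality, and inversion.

The pitch classes Ab, F, Cb arrange in thirds as F–Ab–Cb: an F diminished triad.
The lowest note is Ab, the third of the chord, so this is first inversion (figured bass 6).

F diminished, first inversion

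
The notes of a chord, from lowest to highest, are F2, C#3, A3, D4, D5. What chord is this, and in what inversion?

D minor-major seventh, first inversion

Reducing to letter names: F, C#, A, D. These stack in thirds as D–F–A–C# — a D minor-major seventh chord.
With the third (F) in the bass, the chord is in first inversion (figured bass 6/5).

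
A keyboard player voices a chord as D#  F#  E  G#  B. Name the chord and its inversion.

E major ninth, third inversion

The pitch classes D#, F#, E, G#, B arrange in thirds as E–G#–B–D#–F#: an E major ninth chord.
With the seventh (D#) in the bass, the chord is in third inversion.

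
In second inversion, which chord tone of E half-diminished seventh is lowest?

Bb

The fifth of E half-diminished seventh (E–G–Bb–D) is Bb; that is the bass in second inversion.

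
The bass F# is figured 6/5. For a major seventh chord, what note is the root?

D

The figures 6/5 mean the third of the chord is in the bass. If F# is the third of a major seventh chord, the root is D (chord tones D–F#–A–C#).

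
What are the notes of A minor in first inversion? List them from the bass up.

C, E, A

Spelling A minor: A–C–E. In first inversion the third is bass, giving C, E, A from the bottom.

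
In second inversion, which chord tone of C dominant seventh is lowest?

G

C dominant seventh is C–E–G–Bb. Second inversion places the fifth in the bass: G.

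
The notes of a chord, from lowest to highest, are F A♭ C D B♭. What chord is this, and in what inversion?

Bb dominant ninth, second inversion

Reducing to letter names: F, Ab, C, D, Bb. These stack in thirds as Bb–D–F–Ab–C — a Bb dominant ninth chord.
With the fifth (F) in the bass, the chord is in second inversion.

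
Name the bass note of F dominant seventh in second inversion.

C

F dominant seventh is F–A–C–Eb. Second inversion places the fifth in the bass: C.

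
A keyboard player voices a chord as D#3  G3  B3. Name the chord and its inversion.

G augmented, second inversion

The distinct note names are D#, G, B. Stacked in thirds they read G–B–D#, which is an augmented triad on G.
With the fifth (D#) in the bass, the chord is in second inversion (figured bass 6/4).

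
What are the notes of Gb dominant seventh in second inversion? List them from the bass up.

Db, Fb, Gb, Bb

Gb dominant seventh is Gb–Bb–Db–Fb. Second inversion puts the fifth (Db) in the bass, with the remaining tones above: Db, Fb, Gb, Bb.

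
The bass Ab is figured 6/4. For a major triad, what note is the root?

Db

The figures 6/4 mean the fifth of the chord is in the bass. If Ab is the fifth of a major triad, the root is Db (chord tones Db–F–Ab).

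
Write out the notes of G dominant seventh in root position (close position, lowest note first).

The chord tones are G–B–D–F. With the root (G) lowest for root position: G, B, D, F.

G, B, D, F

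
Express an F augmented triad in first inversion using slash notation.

First inversion of F augmented has the third (A) in the bass. As a slash chord: Faug/A.

Faug/A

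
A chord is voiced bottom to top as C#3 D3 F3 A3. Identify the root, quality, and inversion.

D minor-major seventh, third inversion

The distinct note names are C#, D, F, A. Stacked in thirds they read D–F–A–C#, which is a minor-major seventh chord on D.
With the seventh (C#) in the bass, the chord is in third inversion (figured bass 4/2).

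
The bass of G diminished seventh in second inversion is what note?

Db

In second inversion the fifth is lowest. For G diminished seventh (G–Bb–Db–Fb) that is Db.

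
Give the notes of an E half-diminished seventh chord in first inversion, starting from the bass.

G, Bb, D, E

The chord tones are E–G–Bb–D. With the third (G) lowest for first inversion: G, Bb, D, E.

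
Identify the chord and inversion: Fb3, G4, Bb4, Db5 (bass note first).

G diminished seventh, third inversion

The distinct note names are Fb, G, Bb, Db. Stacked in thirds they read G–Bb–Db–Fb, which is a diminished seventh chord on G.
The lowest note is Fb, the seventh of the chord, so this is third inversion (figured bass 4/2).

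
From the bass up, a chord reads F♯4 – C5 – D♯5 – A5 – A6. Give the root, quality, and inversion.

D# diminished seventh, first inversion

The pitch classes F#, C, D#, A arrange in thirds as D#–F#–A–C: a D# diminished seventh chord.
With the third (F#) in the bass, the chord is in first inversion (figured bass 6/5).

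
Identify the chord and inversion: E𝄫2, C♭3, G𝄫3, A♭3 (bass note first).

The pitch classes Ebb, Cb, Gbb, Ab arrange in thirds as Ab–Cb–Ebb–Gbb: an Ab diminished seventh chord.
Ebb is the fifth of Ab diminished seventh; fifth in the bass means second inversion (figured bass 4/3).

Ab diminished seventh, second inversion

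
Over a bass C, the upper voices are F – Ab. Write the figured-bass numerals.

6/4

The notes C, F, Ab stack in thirds as F–Ab–C — an F minor triad. The bass C is the fifth, so this is second inversion: figured 6/4.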